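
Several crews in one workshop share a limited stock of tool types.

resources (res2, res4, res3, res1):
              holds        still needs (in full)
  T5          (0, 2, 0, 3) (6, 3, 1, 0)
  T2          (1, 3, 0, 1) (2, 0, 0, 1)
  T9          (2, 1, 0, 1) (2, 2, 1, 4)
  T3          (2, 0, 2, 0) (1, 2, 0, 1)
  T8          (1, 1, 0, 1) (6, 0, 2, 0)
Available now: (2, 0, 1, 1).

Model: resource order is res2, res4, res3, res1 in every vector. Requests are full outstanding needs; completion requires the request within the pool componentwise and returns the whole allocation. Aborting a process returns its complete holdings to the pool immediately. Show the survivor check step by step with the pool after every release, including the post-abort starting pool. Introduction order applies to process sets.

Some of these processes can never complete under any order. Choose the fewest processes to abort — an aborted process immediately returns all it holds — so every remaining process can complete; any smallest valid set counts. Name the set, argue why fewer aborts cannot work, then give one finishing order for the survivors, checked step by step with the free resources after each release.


The answer: abort T8.
Key observation: T5 could never have finished before the abort; with (1, 1, 0, 1) returned by T8, it fits at step 3.
Why nothing smaller works: aborting no one leaves the state deadlocked as given.
One survivor order: T2, T3, T5, T9. Verifying each step (post-abort pool first):
  pool = (3, 1, 1, 2)
  T2: need (2, 0, 0, 1) fits (3, 1, 1, 2); releases (1, 3, 0, 1), pool now (4, 4, 1, 3)
  T3: need (1, 2, 0, 1) fits (4, 4, 1, 3); releases (2, 0, 2, 0), pool now (6, 4, 3, 3)
  T5: need (6, 3, 1, 0) fits (6, 4, 3, 3); releases (0, 2, 0, 3), pool now (6, 6, 3, 6)
  T9: need (2, 2, 1, 4) fits (6, 6, 3, 6); releases (2, 1, 0, 1), pool now (8, 7, 3, 7)


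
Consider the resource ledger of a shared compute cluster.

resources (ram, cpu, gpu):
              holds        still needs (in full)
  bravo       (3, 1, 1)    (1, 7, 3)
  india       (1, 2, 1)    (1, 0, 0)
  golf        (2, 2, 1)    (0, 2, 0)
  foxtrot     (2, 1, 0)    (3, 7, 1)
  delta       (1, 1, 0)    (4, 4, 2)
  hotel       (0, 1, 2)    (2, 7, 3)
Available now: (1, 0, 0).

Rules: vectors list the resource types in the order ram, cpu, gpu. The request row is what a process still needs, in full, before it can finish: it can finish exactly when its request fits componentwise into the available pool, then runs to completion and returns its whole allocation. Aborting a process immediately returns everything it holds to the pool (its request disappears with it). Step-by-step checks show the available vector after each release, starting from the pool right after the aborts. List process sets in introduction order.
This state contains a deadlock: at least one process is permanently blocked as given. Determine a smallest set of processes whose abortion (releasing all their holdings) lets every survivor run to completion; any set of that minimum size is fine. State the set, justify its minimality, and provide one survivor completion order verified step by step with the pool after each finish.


Minimum abort set: bravo and hotel.
Key observation: foxtrot could never have finished before the abort; with (3, 2, 3) returned by bravo and hotel, it fits at step 4.
No one abort is enough; case by case: bravo alone leaves foxtrot blocked (short on cpu); india alone leaves bravo blocked (short on cpu and gpu); golf alone leaves bravo blocked (short on cpu and gpu); foxtrot alone leaves bravo blocked (short on cpu and gpu); delta alone leaves bravo blocked (short on cpu and gpu); hotel alone leaves bravo blocked (short on cpu).
The survivors complete as india, delta, golf, foxtrot. Check, step by step (starting from the post-abort pool):
  pool = (4, 2, 3)
  india needs (1, 0, 0) <= (4, 2, 3) -> finishes; pool += (1, 2, 1) = (5, 4, 4)
  delta needs (4, 4, 2) <= (5, 4, 4) -> finishes; pool += (1, 1, 0) = (6, 5, 4)
  golf needs (0, 2, 0) <= (6, 5, 4) -> finishes; pool += (2, 2, 1) = (8, 7, 5)
  foxtrot needs (3, 7, 1) <= (8, 7, 5) -> finishes; pool += (2, 1, 0) = (10, 8, 5)


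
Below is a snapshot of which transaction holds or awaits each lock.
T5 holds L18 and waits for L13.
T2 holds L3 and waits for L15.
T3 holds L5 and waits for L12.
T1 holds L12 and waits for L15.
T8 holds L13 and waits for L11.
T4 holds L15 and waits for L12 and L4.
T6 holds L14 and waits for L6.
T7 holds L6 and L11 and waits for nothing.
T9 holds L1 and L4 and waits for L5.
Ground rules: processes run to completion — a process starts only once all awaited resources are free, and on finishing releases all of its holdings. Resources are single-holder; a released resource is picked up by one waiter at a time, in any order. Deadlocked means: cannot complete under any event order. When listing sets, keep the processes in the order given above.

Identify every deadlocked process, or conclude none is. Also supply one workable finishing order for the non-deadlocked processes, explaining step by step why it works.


The deadlocked set is T2, T3, T1, T4 and T9.
Key observation: the wait chain closes on itself along T4 -> T1 -> T4; T3 and T9 are caught in further circular waits and T2 waits into the deadlock from upstream.
A valid finishing order for the others: T7, T6, T8, T5.
Walking it through:
  T7 waits on nothing -> runs at once and releases L6 and L11
  run T6 (all its waits — L6 — are resolved); releases L14
  run T8 (all its waits — L11 — are resolved); releases L13
  run T5 (all its waits — L13 — are resolved); releases L18


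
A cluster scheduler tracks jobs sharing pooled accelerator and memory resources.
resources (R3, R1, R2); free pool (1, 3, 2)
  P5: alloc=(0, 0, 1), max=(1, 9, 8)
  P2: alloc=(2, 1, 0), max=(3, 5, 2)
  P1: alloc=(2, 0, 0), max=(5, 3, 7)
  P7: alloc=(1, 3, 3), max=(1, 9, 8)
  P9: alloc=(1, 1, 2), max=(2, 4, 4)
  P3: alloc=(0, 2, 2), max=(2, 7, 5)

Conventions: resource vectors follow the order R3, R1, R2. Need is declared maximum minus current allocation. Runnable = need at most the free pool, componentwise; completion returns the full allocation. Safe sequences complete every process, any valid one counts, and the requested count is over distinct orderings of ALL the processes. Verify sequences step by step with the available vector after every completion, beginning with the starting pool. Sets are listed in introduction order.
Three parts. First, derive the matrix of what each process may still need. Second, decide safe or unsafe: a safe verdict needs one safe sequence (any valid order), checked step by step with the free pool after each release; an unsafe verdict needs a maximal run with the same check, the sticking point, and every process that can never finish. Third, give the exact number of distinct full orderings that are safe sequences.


(1) Need matrix, components ordered R3, R1, R2:
  P5: (1, 9, 7)
  P2: (1, 4, 2)
  P1: (3, 3, 7)
  P7: (0, 6, 5)
  P9: (1, 3, 2)
  P3: (2, 5, 3)
(2) SAFE, for example via the order P9, P2, P3, P7, P5, P1.
Key observation: reading the order forward, P9 is the first process whose need (1, 3, 2) meets the free pool (1, 3, 2) exactly on a resource it requests.
Step-by-step check:
  pool = (1, 3, 2)
  P9 needs (1, 3, 2) <= (1, 3, 2) -> finishes; pool += (1, 1, 2) = (2, 4, 4)
  P2 needs (1, 4, 2) <= (2, 4, 4) -> finishes; pool += (2, 1, 0) = (4, 5, 4)
  P3 needs (2, 5, 3) <= (4, 5, 4) -> finishes; pool += (0, 2, 2) = (4, 7, 6)
  P7 needs (0, 6, 5) <= (4, 7, 6) -> finishes; pool += (1, 3, 3) = (5, 10, 9)
  P5 needs (1, 9, 7) <= (5, 10, 9) -> finishes; pool += (0, 0, 1) = (5, 10, 10)
  P1 needs (3, 3, 7) <= (5, 10, 10) -> finishes; pool += (2, 0, 0) = (7, 10, 10)
(3) Precisely 2 of the possible complete orderings are safe sequences.


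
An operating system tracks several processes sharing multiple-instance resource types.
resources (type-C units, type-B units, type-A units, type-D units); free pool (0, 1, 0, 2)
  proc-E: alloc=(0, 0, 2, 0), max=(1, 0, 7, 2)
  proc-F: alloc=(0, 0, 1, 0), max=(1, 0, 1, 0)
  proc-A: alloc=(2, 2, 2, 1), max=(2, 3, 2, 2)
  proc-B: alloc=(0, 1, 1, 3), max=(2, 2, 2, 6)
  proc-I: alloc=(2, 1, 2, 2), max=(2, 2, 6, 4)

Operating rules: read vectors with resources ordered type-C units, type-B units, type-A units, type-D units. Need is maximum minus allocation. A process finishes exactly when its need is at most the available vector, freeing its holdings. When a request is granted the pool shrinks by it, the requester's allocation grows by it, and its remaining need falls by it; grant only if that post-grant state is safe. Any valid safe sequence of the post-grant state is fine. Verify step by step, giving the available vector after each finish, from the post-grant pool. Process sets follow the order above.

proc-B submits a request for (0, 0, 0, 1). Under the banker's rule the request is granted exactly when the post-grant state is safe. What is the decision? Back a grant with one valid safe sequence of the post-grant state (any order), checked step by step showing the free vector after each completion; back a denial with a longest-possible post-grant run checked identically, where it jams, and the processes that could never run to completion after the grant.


GRANT. The post-grant state is safe; one safe sequence: proc-A, proc-F, proc-B, proc-I, proc-E.
Key observation: after the grant the pool drops to (0, 1, 0, 1), which still lets proc-A finish first and unwind the rest.
Step-by-step check of the post-grant state:
  pool = (0, 1, 0, 1)
  run proc-A (needs (0, 1, 0, 1), free (0, 1, 0, 1)); after release of (2, 2, 2, 1) the pool is (2, 3, 2, 2)
  run proc-F (needs (1, 0, 0, 0), free (2, 3, 2, 2)); after release of (0, 0, 1, 0) the pool is (2, 3, 3, 2)
  run proc-B (needs (2, 1, 1, 2), free (2, 3, 3, 2)); after release of (0, 1, 1, 4) the pool is (2, 4, 4, 6)
  run proc-I (needs (0, 1, 4, 2), free (2, 4, 4, 6)); after release of (2, 1, 2, 2) the pool is (4, 5, 6, 8)
  run proc-E (needs (1, 0, 5, 2), free (4, 5, 6, 8)); after release of (0, 0, 2, 0) the pool is (4, 5, 8, 8)


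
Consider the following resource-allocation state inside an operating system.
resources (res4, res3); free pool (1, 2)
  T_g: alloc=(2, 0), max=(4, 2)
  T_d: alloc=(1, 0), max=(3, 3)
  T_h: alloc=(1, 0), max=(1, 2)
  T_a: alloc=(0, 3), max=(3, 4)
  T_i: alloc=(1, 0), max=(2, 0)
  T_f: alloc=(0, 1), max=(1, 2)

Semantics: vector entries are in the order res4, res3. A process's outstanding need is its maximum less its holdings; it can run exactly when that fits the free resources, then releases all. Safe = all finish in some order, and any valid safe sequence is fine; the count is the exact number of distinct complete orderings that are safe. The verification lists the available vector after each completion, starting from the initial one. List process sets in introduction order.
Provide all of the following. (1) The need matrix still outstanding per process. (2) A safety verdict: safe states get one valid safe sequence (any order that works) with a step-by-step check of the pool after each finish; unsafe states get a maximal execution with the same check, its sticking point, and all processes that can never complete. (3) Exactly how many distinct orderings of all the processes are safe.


(1) Remaining need (order res4, res3):
  T_g: (2, 2)
  T_d: (2, 3)
  T_h: (0, 2)
  T_a: (3, 1)
  T_i: (1, 0)
  T_f: (1, 1)
(2) SAFE — a valid safe sequence is T_i, T_g, T_f, T_h, T_d, T_a.
Key observation: T_i is the earliest step where a requested resource binds exactly: need (1, 0), pool (1, 2) at its turn.
Verifying each step:
  pool = (1, 2)
  T_i needs (1, 0) <= (1, 2) -> finishes; pool += (1, 0) = (2, 2)
  T_g needs (2, 2) <= (2, 2) -> finishes; pool += (2, 0) = (4, 2)
  T_f needs (1, 1) <= (4, 2) -> finishes; pool += (0, 1) = (4, 3)
  T_h needs (0, 2) <= (4, 3) -> finishes; pool += (1, 0) = (5, 3)
  T_d needs (2, 3) <= (5, 3) -> finishes; pool += (1, 0) = (6, 3)
  T_a needs (3, 1) <= (6, 3) -> finishes; pool += (0, 3) = (6, 6)
(3) The exact count: 136 of the possible complete orderings are safe sequences.


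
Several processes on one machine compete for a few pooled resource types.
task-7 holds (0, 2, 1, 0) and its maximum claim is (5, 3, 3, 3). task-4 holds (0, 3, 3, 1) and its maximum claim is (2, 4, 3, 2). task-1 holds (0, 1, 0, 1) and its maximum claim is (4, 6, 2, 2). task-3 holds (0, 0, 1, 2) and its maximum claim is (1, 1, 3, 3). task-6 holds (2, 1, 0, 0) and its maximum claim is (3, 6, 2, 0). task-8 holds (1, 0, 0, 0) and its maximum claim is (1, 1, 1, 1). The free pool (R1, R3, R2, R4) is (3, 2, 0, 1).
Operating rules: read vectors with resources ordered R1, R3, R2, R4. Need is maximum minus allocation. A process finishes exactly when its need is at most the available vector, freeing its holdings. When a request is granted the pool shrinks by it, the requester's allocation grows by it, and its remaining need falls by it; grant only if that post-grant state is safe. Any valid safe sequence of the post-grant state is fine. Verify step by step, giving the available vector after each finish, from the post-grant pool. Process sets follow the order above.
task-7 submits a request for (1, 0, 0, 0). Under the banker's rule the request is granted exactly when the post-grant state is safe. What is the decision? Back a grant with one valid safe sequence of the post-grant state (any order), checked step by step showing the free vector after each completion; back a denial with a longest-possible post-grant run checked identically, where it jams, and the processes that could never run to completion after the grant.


GRANT: granting preserves safety; a valid post-grant sequence is task-4, task-3, task-8, task-6, task-1, task-7.
Key observation: granting shrinks the pool to (2, 2, 0, 1), yet task-4 still fits and the chain goes through.
Check on the post-grant state, step by step:
  pool = (2, 2, 0, 1)
  task-4: need (2, 1, 0, 1) fits (2, 2, 0, 1); releases (0, 3, 3, 1), pool now (2, 5, 3, 2)
  task-3: need (1, 1, 2, 1) fits (2, 5, 3, 2); releases (0, 0, 1, 2), pool now (2, 5, 4, 4)
  task-8: need (0, 1, 1, 1) fits (2, 5, 4, 4); releases (1, 0, 0, 0), pool now (3, 5, 4, 4)
  task-6: need (1, 5, 2, 0) fits (3, 5, 4, 4); releases (2, 1, 0, 0), pool now (5, 6, 4, 4)
  task-1: need (4, 5, 2, 1) fits (5, 6, 4, 4); releases (0, 1, 0, 1), pool now (5, 7, 4, 5)
  task-7: need (4, 1, 2, 3) fits (5, 7, 4, 5); releases (1, 2, 1, 0), pool now (6, 9, 5, 5)


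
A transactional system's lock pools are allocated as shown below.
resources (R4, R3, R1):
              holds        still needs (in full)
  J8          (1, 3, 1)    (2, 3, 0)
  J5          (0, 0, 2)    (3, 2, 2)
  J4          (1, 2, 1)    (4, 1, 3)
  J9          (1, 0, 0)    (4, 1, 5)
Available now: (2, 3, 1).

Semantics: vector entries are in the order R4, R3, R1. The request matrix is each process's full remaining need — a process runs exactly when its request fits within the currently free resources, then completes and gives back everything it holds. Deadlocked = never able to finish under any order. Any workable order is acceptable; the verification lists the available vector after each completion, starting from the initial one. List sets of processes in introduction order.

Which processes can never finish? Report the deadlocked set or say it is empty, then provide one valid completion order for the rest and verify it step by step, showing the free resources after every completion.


Deadlocked: J4 and J9.
Key observation: once J8, J5 finish, the pool peaks at (3, 6, 4) — and every remaining process still needs more R4 than that.
One completion order for the rest: J8, J5. Verifying each step:
  pool = (2, 3, 1)
  run J8 (needs (2, 3, 0), free (2, 3, 1)); after release of (1, 3, 1) the pool is (3, 6, 2)
  run J5 (needs (3, 2, 2), free (3, 6, 2)); after release of (0, 0, 2) the pool is (3, 6, 4)
The blocked processes can never fit:
  blocked: J4 wants (4, 1, 3), pool (3, 6, 4) — not enough R4
  blocked: J9 wants (4, 1, 5), pool (3, 6, 4) — not enough R4 and R1


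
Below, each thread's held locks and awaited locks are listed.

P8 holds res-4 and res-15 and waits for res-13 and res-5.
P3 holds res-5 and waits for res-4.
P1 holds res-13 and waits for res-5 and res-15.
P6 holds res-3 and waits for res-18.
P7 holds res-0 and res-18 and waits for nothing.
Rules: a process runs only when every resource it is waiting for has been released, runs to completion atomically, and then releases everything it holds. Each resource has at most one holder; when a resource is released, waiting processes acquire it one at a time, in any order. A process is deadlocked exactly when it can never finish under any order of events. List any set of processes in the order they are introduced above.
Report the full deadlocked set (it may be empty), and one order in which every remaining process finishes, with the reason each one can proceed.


Deadlocked set: P8, P3 and P1.
Key observation: the wait chain closes on itself along P8 -> P3 -> P8; P1 is caught in further circular waits.
A valid finishing order for the others: P7, P6.
Verifying each step:
  run P7 (it waits on nothing); releases res-0 and res-18
  run P6 (all its waits — res-18 — are resolved); releases res-3


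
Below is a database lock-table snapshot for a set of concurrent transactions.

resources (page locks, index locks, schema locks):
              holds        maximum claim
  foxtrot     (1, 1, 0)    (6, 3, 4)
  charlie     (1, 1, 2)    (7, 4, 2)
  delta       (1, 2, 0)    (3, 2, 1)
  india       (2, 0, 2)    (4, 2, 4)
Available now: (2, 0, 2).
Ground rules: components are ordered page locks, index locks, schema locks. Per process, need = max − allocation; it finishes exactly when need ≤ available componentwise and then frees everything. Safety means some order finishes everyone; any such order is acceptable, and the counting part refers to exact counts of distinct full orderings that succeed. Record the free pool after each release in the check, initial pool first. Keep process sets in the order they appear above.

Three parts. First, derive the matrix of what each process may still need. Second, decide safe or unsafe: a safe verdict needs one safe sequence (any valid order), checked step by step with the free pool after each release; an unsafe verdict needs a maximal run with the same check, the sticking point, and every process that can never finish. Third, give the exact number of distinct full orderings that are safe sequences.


(1) Need matrix, components ordered page locks, index locks, schema locks:
  foxtrot: (5, 2, 4)
  charlie: (6, 3, 0)
  delta: (2, 0, 1)
  india: (2, 2, 2)
(2) SAFE — a valid safe sequence is delta, india, foxtrot, charlie.
Key observation: the order's first zero-slack moment is delta ((2, 0, 1) needed, (2, 0, 2) free — a requested resource with nothing to spare).
Step-by-step check:
  pool = (2, 0, 2)
  delta: need (2, 0, 1) fits (2, 0, 2); releases (1, 2, 0), pool now (3, 2, 2)
  india: need (2, 2, 2) fits (3, 2, 2); releases (2, 0, 2), pool now (5, 2, 4)
  foxtrot: need (5, 2, 4) fits (5, 2, 4); releases (1, 1, 0), pool now (6, 3, 4)
  charlie: need (6, 3, 0) fits (6, 3, 4); releases (1, 1, 2), pool now (7, 4, 6)
(3) Precisely 1 of the possible complete orderings is a safe sequence.


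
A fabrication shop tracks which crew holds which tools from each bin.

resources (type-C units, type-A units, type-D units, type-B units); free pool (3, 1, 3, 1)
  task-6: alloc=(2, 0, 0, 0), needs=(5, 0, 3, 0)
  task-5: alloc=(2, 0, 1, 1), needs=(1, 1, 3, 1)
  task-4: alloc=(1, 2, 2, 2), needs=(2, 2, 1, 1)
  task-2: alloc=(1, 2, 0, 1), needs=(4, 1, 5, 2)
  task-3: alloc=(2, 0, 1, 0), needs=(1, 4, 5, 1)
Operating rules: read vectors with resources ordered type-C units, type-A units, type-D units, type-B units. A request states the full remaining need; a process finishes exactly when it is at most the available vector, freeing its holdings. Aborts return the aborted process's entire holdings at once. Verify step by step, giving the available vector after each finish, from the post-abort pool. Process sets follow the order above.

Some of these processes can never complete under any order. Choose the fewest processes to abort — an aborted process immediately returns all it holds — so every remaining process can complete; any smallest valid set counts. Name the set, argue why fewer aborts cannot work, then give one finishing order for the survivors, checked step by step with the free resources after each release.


The answer: abort task-2.
Key observation: task-4 was stuck for good until task-2 gave back (1, 2, 0, 1); in the order shown it finishes at step 3.
Minimality: the empty abort set fails — the state is deadlocked as it stands.
One survivor order: task-5, task-6, task-4, task-3. Walking it through (post-abort pool first):
  pool = (4, 3, 3, 2)
  task-5: need (1, 1, 3, 1) fits (4, 3, 3, 2); releases (2, 0, 1, 1), pool now (6, 3, 4, 3)
  task-6: need (5, 0, 3, 0) fits (6, 3, 4, 3); releases (2, 0, 0, 0), pool now (8, 3, 4, 3)
  task-4: need (2, 2, 1, 1) fits (8, 3, 4, 3); releases (1, 2, 2, 2), pool now (9, 5, 6, 5)
  task-3: need (1, 4, 5, 1) fits (9, 5, 6, 5); releases (2, 0, 1, 0), pool now (11, 5, 7, 5)


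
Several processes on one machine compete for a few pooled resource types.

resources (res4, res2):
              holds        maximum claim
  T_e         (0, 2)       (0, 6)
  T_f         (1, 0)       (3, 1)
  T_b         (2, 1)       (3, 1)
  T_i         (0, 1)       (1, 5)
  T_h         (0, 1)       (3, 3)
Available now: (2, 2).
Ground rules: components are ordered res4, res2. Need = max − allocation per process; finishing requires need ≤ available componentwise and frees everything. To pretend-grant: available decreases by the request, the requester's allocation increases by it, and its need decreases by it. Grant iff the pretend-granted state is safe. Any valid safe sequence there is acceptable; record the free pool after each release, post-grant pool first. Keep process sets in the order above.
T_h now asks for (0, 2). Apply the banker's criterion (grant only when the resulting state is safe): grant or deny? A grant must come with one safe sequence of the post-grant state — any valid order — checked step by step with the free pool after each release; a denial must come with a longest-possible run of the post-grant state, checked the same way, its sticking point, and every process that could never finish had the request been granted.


GRANT — the state after the grant stays safe, e.g. via T_b, T_h, T_e, T_f, T_i.
Key observation: even at the reduced pool (2, 0), T_b fits immediately, so safety survives the grant.
Check on the post-grant state, step by step:
  pool = (2, 0)
  T_b needs (1, 0) <= (2, 0) -> finishes; pool += (2, 1) = (4, 1)
  T_h needs (3, 0) <= (4, 1) -> finishes; pool += (0, 3) = (4, 4)
  T_e needs (0, 4) <= (4, 4) -> finishes; pool += (0, 2) = (4, 6)
  T_f needs (2, 1) <= (4, 6) -> finishes; pool += (1, 0) = (5, 6)
  T_i needs (1, 4) <= (5, 6) -> finishes; pool += (0, 1) = (5, 7)


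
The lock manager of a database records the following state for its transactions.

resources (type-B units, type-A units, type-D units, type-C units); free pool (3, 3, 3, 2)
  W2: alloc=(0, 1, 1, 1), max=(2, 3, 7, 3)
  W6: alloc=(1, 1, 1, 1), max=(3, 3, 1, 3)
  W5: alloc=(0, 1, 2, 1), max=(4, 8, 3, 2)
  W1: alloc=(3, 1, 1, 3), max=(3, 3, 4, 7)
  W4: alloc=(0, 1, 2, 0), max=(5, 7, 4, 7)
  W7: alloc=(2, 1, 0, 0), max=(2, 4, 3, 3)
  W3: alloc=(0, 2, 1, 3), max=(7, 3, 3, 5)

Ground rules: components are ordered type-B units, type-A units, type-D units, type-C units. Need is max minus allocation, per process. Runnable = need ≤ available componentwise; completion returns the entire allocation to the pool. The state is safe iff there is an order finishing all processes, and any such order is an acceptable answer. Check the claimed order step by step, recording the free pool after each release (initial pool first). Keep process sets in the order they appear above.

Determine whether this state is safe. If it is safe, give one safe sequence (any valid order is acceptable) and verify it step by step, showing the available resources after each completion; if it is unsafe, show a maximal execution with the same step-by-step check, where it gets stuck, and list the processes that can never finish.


The state is UNSAFE.
Key observation: after W6, W7 the pool peaks at (6, 5, 4, 3), and each blocked process is short somewhere: W2 on type-D units; W5 on type-A units; W1 on type-C units; W4 on type-A units, type-C units; W3 on type-B units.
The run W6, W7 cannot be extended any further. Check, step by step:
  pool = (3, 3, 3, 2)
  W6: need (2, 2, 0, 2) fits (3, 3, 3, 2); releases (1, 1, 1, 1), pool now (4, 4, 4, 3)
  W7: need (0, 3, 3, 3) fits (4, 4, 4, 3); releases (2, 1, 0, 0), pool now (6, 5, 4, 3)
  W2 cannot run: need (2, 2, 6, 2) vs free (6, 5, 4, 3) (insufficient type-D units)
  W5 cannot run: need (4, 7, 1, 1) vs free (6, 5, 4, 3) (insufficient type-A units)
  W1 cannot run: need (0, 2, 3, 4) vs free (6, 5, 4, 3) (insufficient type-C units)
  W4 cannot run: need (5, 6, 2, 7) vs free (6, 5, 4, 3) (insufficient type-A units and type-C units)
  W3 cannot run: need (7, 1, 2, 2) vs free (6, 5, 4, 3) (insufficient type-B units)
Processes that can never finish: W2, W5, W1, W4 and W3.


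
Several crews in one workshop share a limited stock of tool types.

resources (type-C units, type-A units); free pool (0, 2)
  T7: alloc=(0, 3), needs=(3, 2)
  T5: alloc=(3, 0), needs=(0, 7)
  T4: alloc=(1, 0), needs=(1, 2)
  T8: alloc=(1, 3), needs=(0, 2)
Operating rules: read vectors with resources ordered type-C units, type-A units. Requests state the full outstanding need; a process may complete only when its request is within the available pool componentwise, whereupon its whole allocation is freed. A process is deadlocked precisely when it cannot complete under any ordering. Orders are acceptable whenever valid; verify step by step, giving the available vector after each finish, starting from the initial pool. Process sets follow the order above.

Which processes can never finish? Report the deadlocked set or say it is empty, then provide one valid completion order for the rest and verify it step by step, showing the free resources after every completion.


Deadlocked set: T7 and T5.
Key observation: after T8, T4 the pool peaks at (2, 5), and each blocked process is short somewhere: T7 on type-C units; T5 on type-A units.
One completion order for the rest: T8, T4. Verifying each step:
  pool = (0, 2)
  T8 needs (0, 2) <= (0, 2) -> finishes; pool += (1, 3) = (1, 5)
  T4 needs (1, 2) <= (1, 5) -> finishes; pool += (1, 0) = (2, 5)
None of the blocked processes ever fits:
  T7 cannot run: need (3, 2) vs free (2, 5) (insufficient type-C units)
  T5 cannot run: need (0, 7) vs free (2, 5) (insufficient type-A units)


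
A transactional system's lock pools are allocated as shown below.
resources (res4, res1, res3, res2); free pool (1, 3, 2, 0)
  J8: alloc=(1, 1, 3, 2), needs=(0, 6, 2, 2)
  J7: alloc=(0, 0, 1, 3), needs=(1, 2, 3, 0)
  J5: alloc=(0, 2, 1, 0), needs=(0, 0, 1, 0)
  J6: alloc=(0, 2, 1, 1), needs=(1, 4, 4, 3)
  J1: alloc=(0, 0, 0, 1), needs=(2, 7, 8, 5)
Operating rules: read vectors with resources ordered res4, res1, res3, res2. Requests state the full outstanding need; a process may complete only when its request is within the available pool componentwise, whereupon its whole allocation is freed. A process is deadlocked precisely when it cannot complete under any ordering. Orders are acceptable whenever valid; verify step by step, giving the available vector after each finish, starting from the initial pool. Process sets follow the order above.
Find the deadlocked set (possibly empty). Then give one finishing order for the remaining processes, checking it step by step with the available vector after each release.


Nothing here is deadlocked.
Key observation: there is always a runnable process — J5 first — so the state unwinds completely.
One completion order for the rest: J5, J7, J6, J8, J1. Walking it through:
  pool = (1, 3, 2, 0)
  J5: need (0, 0, 1, 0) fits (1, 3, 2, 0); releases (0, 2, 1, 0), pool now (1, 5, 3, 0)
  J7: need (1, 2, 3, 0) fits (1, 5, 3, 0); releases (0, 0, 1, 3), pool now (1, 5, 4, 3)
  J6: need (1, 4, 4, 3) fits (1, 5, 4, 3); releases (0, 2, 1, 1), pool now (1, 7, 5, 4)
  J8: need (0, 6, 2, 2) fits (1, 7, 5, 4); releases (1, 1, 3, 2), pool now (2, 8, 8, 6)
  J1: need (2, 7, 8, 5) fits (2, 8, 8, 6); releases (0, 0, 0, 1), pool now (2, 8, 8, 7)


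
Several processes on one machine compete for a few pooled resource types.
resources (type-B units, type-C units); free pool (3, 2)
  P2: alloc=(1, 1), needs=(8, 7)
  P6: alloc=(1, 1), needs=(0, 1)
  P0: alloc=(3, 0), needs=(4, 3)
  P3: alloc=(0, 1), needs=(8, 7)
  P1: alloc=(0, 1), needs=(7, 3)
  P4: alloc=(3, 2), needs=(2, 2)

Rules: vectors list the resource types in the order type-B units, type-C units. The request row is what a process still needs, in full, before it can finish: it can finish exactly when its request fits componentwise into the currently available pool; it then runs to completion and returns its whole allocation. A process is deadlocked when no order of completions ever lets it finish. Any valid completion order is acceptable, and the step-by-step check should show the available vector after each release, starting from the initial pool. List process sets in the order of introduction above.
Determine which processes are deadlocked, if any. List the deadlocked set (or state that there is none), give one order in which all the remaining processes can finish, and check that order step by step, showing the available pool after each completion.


Deadlocked set: P2 and P3.
Key observation: the pool after P6, P0, P4, P1 is (10, 6); every surviving request exceeds it in type-C units, so progress ends there.
One completion order for the rest: P6, P0, P4, P1. Check, step by step:
  pool = (3, 2)
  P6 needs (0, 1) <= (3, 2) -> finishes; pool += (1, 1) = (4, 3)
  P0 needs (4, 3) <= (4, 3) -> finishes; pool += (3, 0) = (7, 3)
  P4 needs (2, 2) <= (7, 3) -> finishes; pool += (3, 2) = (10, 5)
  P1 needs (7, 3) <= (10, 5) -> finishes; pool += (0, 1) = (10, 6)
None of the blocked processes ever fits:
  P2 cannot run: need (8, 7) vs free (10, 6) (insufficient type-C units)
  P3 cannot run: need (8, 7) vs free (10, 6) (insufficient type-C units)


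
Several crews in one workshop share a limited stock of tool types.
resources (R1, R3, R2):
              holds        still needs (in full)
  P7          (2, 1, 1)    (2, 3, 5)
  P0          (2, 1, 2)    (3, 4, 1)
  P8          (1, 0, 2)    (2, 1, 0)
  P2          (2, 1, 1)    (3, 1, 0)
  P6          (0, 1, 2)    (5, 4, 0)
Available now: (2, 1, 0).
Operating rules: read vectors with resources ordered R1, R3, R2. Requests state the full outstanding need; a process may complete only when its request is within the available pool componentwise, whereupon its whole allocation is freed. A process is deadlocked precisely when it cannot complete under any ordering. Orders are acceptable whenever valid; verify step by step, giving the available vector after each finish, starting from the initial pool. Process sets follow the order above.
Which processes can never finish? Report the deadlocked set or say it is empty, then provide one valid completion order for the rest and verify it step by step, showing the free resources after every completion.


Deadlocked: P7, P0 and P6.
Key observation: no order helps: past P8, P2, the free pool tops out at (5, 2, 3), below what each blocked process needs in R3.
A valid finishing order for the others: P8, P2. Step-by-step check:
  pool = (2, 1, 0)
  P8 needs (2, 1, 0) <= (2, 1, 0) -> finishes; pool += (1, 0, 2) = (3, 1, 2)
  P2 needs (3, 1, 0) <= (3, 1, 2) -> finishes; pool += (2, 1, 1) = (5, 2, 3)
The blocked processes can never fit:
  P7 still needs (2, 3, 5) but only (5, 2, 3) is free — short on R3 and R2
  P0 still needs (3, 4, 1) but only (5, 2, 3) is free — short on R3
  P6 still needs (5, 4, 0) but only (5, 2, 3) is free — short on R3


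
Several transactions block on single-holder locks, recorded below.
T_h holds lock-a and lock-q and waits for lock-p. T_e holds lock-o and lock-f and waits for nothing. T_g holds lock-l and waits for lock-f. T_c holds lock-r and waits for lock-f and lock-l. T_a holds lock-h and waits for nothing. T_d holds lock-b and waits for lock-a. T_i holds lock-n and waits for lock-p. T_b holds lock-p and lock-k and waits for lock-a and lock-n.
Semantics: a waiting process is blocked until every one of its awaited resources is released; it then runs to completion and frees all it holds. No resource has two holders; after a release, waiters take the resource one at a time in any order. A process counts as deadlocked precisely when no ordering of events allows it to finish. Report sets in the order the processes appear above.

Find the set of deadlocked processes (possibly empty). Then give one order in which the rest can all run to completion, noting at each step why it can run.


The deadlocked set is T_h, T_d, T_i and T_b.
Key observation: the waits loop around T_h -> T_b -> T_h with no way out; T_i is caught in further circular waits and T_d waits into the deadlock from upstream.
A valid finishing order for the others: T_e, T_a, T_g, T_c.
Step-by-step check:
  run T_e (it waits on nothing); releases lock-o and lock-f
  run T_a (it waits on nothing); releases lock-h
  run T_g (all its waits — lock-f — are resolved); releases lock-l
  run T_c (all its waits — lock-f and lock-l — are resolved); releases lock-r


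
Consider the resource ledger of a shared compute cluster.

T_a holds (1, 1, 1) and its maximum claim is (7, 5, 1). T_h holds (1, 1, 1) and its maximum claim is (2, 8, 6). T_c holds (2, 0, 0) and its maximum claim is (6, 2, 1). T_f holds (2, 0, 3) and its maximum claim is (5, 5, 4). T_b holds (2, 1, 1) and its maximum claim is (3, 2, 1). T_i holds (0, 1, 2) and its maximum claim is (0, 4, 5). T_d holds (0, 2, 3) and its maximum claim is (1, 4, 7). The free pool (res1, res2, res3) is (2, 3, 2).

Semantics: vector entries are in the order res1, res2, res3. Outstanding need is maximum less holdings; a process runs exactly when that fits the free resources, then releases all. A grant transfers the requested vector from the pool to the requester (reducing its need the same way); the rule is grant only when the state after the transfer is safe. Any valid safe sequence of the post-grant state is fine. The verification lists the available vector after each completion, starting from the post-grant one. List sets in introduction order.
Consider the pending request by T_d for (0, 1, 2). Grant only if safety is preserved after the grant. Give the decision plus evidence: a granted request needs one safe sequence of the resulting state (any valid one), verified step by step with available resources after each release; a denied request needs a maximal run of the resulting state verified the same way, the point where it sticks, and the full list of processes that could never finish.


DENY. Granting would leave the state unsafe.
Key observation: after T_b, T_c the pool peaks at (6, 3, 1), and each blocked process is short somewhere: T_a on res2; T_h on res2, res3; T_f on res2; T_i on res3; T_d on res3.
On the post-grant state, T_b, T_c is a maximal run — nothing extends it. Walking it through:
  pool = (2, 2, 0)
  T_b: need (1, 1, 0) fits (2, 2, 0); releases (2, 1, 1), pool now (4, 3, 1)
  T_c: need (4, 2, 1) fits (4, 3, 1); releases (2, 0, 0), pool now (6, 3, 1)
  T_a still needs (6, 4, 0) but only (6, 3, 1) is free — short on res2
  T_h still needs (1, 7, 5) but only (6, 3, 1) is free — short on res2 and res3
  T_f still needs (3, 5, 1) but only (6, 3, 1) is free — short on res2
  T_i still needs (0, 3, 3) but only (6, 3, 1) is free — short on res3
  T_d still needs (1, 1, 2) but only (6, 3, 1) is free — short on res3
Processes that could never finish after the grant: T_a, T_h, T_f, T_i and T_d.


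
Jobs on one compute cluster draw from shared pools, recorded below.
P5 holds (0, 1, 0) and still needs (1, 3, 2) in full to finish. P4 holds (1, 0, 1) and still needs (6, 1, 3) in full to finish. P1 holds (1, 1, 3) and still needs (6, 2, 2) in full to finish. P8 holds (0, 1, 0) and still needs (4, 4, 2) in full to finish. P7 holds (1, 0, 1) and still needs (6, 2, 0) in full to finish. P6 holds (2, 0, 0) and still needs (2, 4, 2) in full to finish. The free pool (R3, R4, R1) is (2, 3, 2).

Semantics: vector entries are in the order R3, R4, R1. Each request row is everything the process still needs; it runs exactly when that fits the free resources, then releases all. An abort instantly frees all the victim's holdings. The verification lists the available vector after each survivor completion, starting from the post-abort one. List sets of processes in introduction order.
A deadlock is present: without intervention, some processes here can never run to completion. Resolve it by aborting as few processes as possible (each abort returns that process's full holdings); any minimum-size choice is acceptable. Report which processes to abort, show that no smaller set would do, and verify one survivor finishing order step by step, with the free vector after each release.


Minimum abort set: P4 and P7.
Key observation: P1 could never have finished before the abort; with (2, 0, 2) returned by P4 and P7, it fits at step 3.
Minimality, checking each single-abort alternative: P5 alone leaves P4 blocked (short on R3 and R1); P4 alone leaves P1 blocked (short on R3); P1 alone leaves P4 blocked (short on R3); P8 alone leaves P4 blocked (short on R3 and R1); P7 alone leaves P4 blocked (short on R3); P6 alone leaves P4 blocked (short on R3 and R1).
The survivors complete as P5, P6, P1, P8. Check, step by step (starting from the post-abort pool):
  pool = (4, 3, 4)
  P5: need (1, 3, 2) fits (4, 3, 4); releases (0, 1, 0), pool now (4, 4, 4)
  P6: need (2, 4, 2) fits (4, 4, 4); releases (2, 0, 0), pool now (6, 4, 4)
  P1: need (6, 2, 2) fits (6, 4, 4); releases (1, 1, 3), pool now (7, 5, 7)
  P8: need (4, 4, 2) fits (7, 5, 7); releases (0, 1, 0), pool now (7, 6, 7)


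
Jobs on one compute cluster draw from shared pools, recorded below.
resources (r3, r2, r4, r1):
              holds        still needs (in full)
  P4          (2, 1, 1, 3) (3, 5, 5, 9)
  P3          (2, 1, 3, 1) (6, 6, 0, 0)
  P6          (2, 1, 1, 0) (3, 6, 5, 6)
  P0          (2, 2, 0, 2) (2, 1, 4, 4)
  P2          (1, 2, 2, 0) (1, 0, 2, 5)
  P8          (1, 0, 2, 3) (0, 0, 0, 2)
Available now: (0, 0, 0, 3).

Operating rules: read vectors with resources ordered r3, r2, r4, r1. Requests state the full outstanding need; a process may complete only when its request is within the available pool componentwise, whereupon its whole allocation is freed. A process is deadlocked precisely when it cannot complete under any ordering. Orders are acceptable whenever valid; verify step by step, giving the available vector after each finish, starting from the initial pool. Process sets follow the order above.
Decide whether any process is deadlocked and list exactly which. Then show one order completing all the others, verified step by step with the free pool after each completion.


The deadlocked set is P4, P3 and P6.
Key observation: the wall is r2: completing P8, P2, P0 brings the pool only to (4, 4, 4, 8), and all the rest need more.
The rest can finish in the order P8, P2, P0. Verifying each step:
  pool = (0, 0, 0, 3)
  P8 needs (0, 0, 0, 2) <= (0, 0, 0, 3) -> finishes; pool += (1, 0, 2, 3) = (1, 0, 2, 6)
  P2 needs (1, 0, 2, 5) <= (1, 0, 2, 6) -> finishes; pool += (1, 2, 2, 0) = (2, 2, 4, 6)
  P0 needs (2, 1, 4, 4) <= (2, 2, 4, 6) -> finishes; pool += (2, 2, 0, 2) = (4, 4, 4, 8)
The stuck group stays short no matter what:
  P4 still needs (3, 5, 5, 9) but only (4, 4, 4, 8) is free — short on r2, r4 and r1
  P3 still needs (6, 6, 0, 0) but only (4, 4, 4, 8) is free — short on r3 and r2
  P6 still needs (3, 6, 5, 6) but only (4, 4, 4, 8) is free — short on r2 and r4


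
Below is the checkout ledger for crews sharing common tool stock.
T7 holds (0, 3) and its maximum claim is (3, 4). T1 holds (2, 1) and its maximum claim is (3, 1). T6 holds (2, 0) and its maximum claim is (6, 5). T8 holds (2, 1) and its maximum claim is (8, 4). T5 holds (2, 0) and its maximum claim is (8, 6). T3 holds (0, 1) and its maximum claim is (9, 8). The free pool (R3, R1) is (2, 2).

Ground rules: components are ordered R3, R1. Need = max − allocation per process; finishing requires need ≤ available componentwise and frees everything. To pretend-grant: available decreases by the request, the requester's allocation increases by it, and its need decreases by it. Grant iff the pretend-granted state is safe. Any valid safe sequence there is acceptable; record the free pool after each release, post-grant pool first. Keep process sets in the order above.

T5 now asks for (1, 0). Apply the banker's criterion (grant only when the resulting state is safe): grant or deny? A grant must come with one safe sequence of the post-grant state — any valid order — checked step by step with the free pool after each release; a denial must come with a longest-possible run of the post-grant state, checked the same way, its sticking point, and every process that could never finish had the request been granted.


DENY: after the grant no complete ordering would exist.
Key observation: the pool after T1, T7 is (3, 6); every surviving request exceeds it in R3, so progress ends there.
On the post-grant state, T1, T7 is a maximal run — nothing extends it. Walking it through:
  pool = (1, 2)
  run T1 (needs (1, 0), free (1, 2)); after release of (2, 1) the pool is (3, 3)
  run T7 (needs (3, 1), free (3, 3)); after release of (0, 3) the pool is (3, 6)
  T6 cannot run: need (4, 5) vs free (3, 6) (insufficient R3)
  T8 cannot run: need (6, 3) vs free (3, 6) (insufficient R3)
  T5 cannot run: need (5, 6) vs free (3, 6) (insufficient R3)
  T3 cannot run: need (9, 7) vs free (3, 6) (insufficient R3 and R1)
Processes that could never finish after the grant: T6, T8, T5 and T3.
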